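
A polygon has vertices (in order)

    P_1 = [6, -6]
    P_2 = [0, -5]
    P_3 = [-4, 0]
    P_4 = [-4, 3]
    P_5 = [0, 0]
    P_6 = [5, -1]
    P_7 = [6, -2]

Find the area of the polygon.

45

Apply the shoelace (surveyor's) formula: 2A = Σ (x_i·y_{i+1} − x_{i+1}·y_i), indices taken mod 7.
P_1→P_2: (6)(-5) − (0)(-6) = -30
P_2→P_3: (0)(0) − (-4)(-5) = -20
P_3→P_4: (-4)(3) − (-4)(0) = -12
P_4→P_5: (-4)(0) − (0)(3) = 0
P_5→P_6: (0)(-1) − (5)(0) = 0
P_6→P_7: (5)(-2) − (6)(-1) = -4
P_7→P_1: (6)(-6) − (6)(-2) = -24
Σ = -90
Area = |Σ|/2 = 45.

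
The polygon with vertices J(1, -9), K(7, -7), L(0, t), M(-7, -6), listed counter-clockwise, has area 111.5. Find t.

7

Write out the shoelace sum; only the two edges meeting at L involve t:
2·Area = [(7·t − 0·(-7)) + (0·(-6) − (-7)·t)] + 125
       = 14·t + 125 = 223
⇒ t = 7.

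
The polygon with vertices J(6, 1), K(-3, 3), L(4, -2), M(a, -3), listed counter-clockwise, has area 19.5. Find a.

6

Write out the shoelace sum; only the two edges meeting at M involve a:
2·Area = [(4·(-3) − a·(-2)) + (a·1 − 6·(-3))] + 15
       = 3·a + 21 = 39
⇒ a = 6.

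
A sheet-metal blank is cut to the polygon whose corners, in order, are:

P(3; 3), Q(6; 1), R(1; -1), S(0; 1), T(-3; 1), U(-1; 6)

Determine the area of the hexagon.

28

Apply Gauss's area formula: 2A = Σ (x_i·y_{i+1} − x_{i+1}·y_i), indices taken mod 6.
Cross-terms: -15, -7, 1, 3, -17, -21  ⇒  Σ = -56
Area = |Σ|/2 = 28.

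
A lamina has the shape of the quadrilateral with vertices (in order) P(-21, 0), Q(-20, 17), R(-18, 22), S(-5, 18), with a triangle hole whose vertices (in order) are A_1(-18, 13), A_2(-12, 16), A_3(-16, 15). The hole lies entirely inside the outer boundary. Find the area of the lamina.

Outer boundary:
Apply the shoelace formula: 2A = Σ (x_i·y_{i+1} − x_{i+1}·y_i), indices taken mod 4.
Σ = (-357) + (-134) + (-214) + (378) = -327
Area = |Σ|/2 = 163.5.
Hole:
Apply the shoelace (surveyor's) formula: 2A = Σ (x_i·y_{i+1} − x_{i+1}·y_i), indices taken mod 3.
Cross-terms: -132, 76, 62  ⇒  Σ = 6
Area = |Σ|/2 = 3.
Net area = 163.5 − 3 = 160.5.

160.5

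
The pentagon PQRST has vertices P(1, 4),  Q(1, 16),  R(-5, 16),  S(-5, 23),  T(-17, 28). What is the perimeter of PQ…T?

68

|PQ| = √((0)² + (12)²) = √144 = 12
|QR| = √((-6)² + (0)²) = √36 = 6
|RS| = √((0)² + (7)²) = √49 = 7
|ST| = √((-12)² + (5)²) = √169 = 13
|TP| = √((18)² + (-24)²) = √900 = 30
Perimeter = 12 + 6 + 7 + 13 + 30 = 68.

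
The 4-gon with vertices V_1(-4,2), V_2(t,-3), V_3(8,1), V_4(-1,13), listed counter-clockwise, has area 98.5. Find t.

Write out the shoelace sum; only the two edges meeting at V_2 involve t:
2·Area = [((-4)·(-3) − t·2) + (t·1 − 8·(-3))] + 155
       = -1·t + 191 = 197
⇒ t = -6.

-6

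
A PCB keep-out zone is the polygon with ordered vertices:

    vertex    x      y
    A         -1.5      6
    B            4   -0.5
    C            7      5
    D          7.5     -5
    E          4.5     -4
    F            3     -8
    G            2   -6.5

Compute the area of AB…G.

Apply the shoelace (surveyor's) formula: 2A = Σ (x_i·y_{i+1} − x_{i+1}·y_i), indices taken mod 7.
Cross-terms: -23.25, 23.5, -72.5, -7.5, -24, -3.5, 2.25  ⇒  Σ = -105
Area = |Σ|/2 = 52.5.

52.5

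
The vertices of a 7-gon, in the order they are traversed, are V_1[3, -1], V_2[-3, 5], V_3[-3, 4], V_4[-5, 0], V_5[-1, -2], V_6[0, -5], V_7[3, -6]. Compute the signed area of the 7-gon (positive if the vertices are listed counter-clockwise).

Apply the shoelace formula: 2A = Σ (x_i·y_{i+1} − x_{i+1}·y_i), indices taken mod 7.
Cross-terms: 12, 3, 20, 10, 5, 15, 15  ⇒  Σ = 80
Signed area = Σ/2 = 40 (positive ⇒ counter-clockwise traversal).

40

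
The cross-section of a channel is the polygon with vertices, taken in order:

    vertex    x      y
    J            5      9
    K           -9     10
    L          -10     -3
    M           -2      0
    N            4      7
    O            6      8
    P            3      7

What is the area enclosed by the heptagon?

Apply the surveyor's formula: 2A = Σ (x_i·y_{i+1} − x_{i+1}·y_i), indices taken mod 7.
Σ = (131) + (127) + (-6) + (-14) + (-10) + (18) + (-8) = 238
Area = |Σ|/2 = 119.

119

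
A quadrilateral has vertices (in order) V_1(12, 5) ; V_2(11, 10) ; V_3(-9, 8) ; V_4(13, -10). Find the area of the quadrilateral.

Σ = (65) + (178) + (-14) + (185) = 414
Area = |Σ|/2 = 207.

207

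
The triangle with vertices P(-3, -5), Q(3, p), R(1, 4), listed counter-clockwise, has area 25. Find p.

-4

Write out the shoelace sum; only the two edges meeting at Q involve p:
2·Area = [((-3)·p − 3·(-5)) + (3·4 − 1·p)] + 7
       = -4·p + 34 = 50
⇒ p = -4.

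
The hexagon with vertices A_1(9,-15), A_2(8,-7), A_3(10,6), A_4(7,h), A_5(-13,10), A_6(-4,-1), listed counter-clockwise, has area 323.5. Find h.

14

The doubled signed area Σ (x_i y_{i+1} − x_{i+1} y_i) is linear in h.
With h=0 it equals 325; the coefficient of h is 23 (from the two edges through A_4).
So 23·h + 325 = 2·323.5 = 647 ⇒ h = 14.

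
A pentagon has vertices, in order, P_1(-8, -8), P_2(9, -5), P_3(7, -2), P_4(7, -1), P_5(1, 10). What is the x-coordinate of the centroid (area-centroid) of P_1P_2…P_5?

182/279

Apply Gauss's area formula. First the cross-terms c_i = x_i·y_{i+1} − x_{i+1}·y_i:
  112, 17, 7, 71, 72  ⇒  2A = 279, A = 139.5.
Then Σ (x_i + x_{i+1})·c_i = 546, so x̄ = 546 / (6·139.5) = 182/279.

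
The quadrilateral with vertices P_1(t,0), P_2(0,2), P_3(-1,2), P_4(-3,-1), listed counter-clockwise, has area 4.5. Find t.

0

Write out the shoelace sum; only the two edges meeting at P_1 involve t:
2·Area = [((-3)·0 − t·(-1)) + (t·2 − 0·0)] + 9
       = 3·t + 9 = 9
⇒ t = 0.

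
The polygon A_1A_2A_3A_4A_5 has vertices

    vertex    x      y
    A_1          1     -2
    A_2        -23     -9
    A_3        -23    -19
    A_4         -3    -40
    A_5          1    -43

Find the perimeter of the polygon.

|A_1A_2| = √((-24)² + (-7)²) = √625 = 25
|A_2A_3| = √((0)² + (-10)²) = √100 = 10
|A_3A_4| = √((20)² + (-21)²) = √841 = 29
|A_4A_5| = √((4)² + (-3)²) = √25 = 5
|A_5A_1| = √((0)² + (41)²) = √1681 = 41
Perimeter = 25 + 10 + 29 + 5 + 41 = 110.

110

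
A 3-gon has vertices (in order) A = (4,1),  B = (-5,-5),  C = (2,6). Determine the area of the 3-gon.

Σ = (-15) + (-20) + (-22) = -57
Area = |Σ|/2 = 28.5.

28.5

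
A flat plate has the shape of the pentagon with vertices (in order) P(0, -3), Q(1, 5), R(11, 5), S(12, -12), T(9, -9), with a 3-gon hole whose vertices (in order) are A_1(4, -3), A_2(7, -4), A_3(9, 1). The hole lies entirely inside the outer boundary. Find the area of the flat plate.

124.5

Outer boundary:
Apply the shoelace formula: 2A = Σ (x_i·y_{i+1} − x_{i+1}·y_i), indices taken mod 5.
P→Q: (0)(5) − (1)(-3) = 3
Q→R: (1)(5) − (11)(5) = -50
R→S: (11)(-12) − (12)(5) = -192
S→T: (12)(-9) − (9)(-12) = 0
T→P: (9)(-3) − (0)(-9) = -27
Σ = -266
Area = |Σ|/2 = 133.
Hole:
Apply the shoelace (surveyor's) formula: 2A = Σ (x_i·y_{i+1} − x_{i+1}·y_i), indices taken mod 3.
A_1→A_2: (4)(-4) − (7)(-3) = 5
A_2→A_3: (7)(1) − (9)(-4) = 43
A_3→A_1: (9)(-3) − (4)(1) = -31
Σ = 17
Area = |Σ|/2 = 8.5.
Net area = 133 − 8.5 = 124.5.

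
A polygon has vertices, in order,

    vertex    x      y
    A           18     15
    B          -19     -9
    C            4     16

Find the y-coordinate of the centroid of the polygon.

Apply the shoelace (surveyor's) formula. First the cross-terms c_i = x_i·y_{i+1} − x_{i+1}·y_i:
  123, -268, -228  ⇒  2A = -373, A = -186.5.
Then Σ (y_i + y_{i+1})·c_i = -8206, so ȳ = -8206 / (6·(-186.5)) = 22/3.

22/3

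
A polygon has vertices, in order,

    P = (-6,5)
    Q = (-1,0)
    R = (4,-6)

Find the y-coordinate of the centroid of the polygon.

-1/3

Apply the shoelace (surveyor's) formula. First the cross-terms c_i = x_i·y_{i+1} − x_{i+1}·y_i:
  5, 6, -16  ⇒  2A = -5, A = -2.5.
Then Σ (y_i + y_{i+1})·c_i = 5, so ȳ = 5 / (6·(-2.5)) = -1/3.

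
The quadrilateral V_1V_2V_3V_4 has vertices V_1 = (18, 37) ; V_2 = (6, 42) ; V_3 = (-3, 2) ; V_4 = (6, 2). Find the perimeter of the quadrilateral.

|V_1V_2| = √((-12)² + (5)²) = √169 = 13
|V_2V_3| = √((-9)² + (-40)²) = √1681 = 41
|V_3V_4| = √((9)² + (0)²) = √81 = 9
|V_4V_1| = √((12)² + (35)²) = √1369 = 37
Perimeter = 13 + 41 + 9 + 37 = 100.

100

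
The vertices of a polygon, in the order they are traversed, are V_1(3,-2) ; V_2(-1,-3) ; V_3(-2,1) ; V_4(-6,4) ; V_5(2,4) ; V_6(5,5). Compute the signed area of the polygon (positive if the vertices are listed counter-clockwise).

-43.5

Apply the shoelace (surveyor's) formula: 2A = Σ (x_i·y_{i+1} − x_{i+1}·y_i), indices taken mod 6.
V_1→V_2: (3)(-3) − (-1)(-2) = -11
V_2→V_3: (-1)(1) − (-2)(-3) = -7
V_3→V_4: (-2)(4) − (-6)(1) = -2
V_4→V_5: (-6)(4) − (2)(4) = -32
V_5→V_6: (2)(5) − (5)(4) = -10
V_6→V_1: (5)(-2) − (3)(5) = -25
Σ = -87
Signed area = Σ/2 = -43.5 (negative ⇒ clockwise traversal).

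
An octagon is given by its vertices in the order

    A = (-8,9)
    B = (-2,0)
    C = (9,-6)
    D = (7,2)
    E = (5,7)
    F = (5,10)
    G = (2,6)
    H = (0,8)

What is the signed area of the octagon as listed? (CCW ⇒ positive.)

117

A→B: (-8)(0) − (-2)(9) = 18
B→C: (-2)(-6) − (9)(0) = 12
C→D: (9)(2) − (7)(-6) = 60
D→E: (7)(7) − (5)(2) = 39
E→F: (5)(10) − (5)(7) = 15
F→G: (5)(6) − (2)(10) = 10
G→H: (2)(8) − (0)(6) = 16
H→A: (0)(9) − (-8)(8) = 64
Σ = 234
Signed area = Σ/2 = 117 (positive ⇒ counter-clockwise traversal).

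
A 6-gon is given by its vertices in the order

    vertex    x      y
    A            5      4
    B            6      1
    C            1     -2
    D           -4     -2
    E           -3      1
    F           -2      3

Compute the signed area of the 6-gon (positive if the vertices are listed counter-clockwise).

Apply the surveyor's formula: 2A = Σ (x_i·y_{i+1} − x_{i+1}·y_i), indices taken mod 6.
Σ = (-19) + (-13) + (-10) + (-10) + (-7) + (-23) = -82
Signed area = Σ/2 = -41 (negative ⇒ clockwise traversal).

-41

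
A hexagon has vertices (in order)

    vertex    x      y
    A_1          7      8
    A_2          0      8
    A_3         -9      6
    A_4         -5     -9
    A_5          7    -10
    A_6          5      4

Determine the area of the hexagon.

Σ = (56) + (72) + (111) + (113) + (78) + (12) = 442
Area = |Σ|/2 = 221.

221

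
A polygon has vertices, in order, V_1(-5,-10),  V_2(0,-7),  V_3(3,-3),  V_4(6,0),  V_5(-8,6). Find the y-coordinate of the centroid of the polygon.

Apply the shoelace (surveyor's) formula. First the cross-terms c_i = x_i·y_{i+1} − x_{i+1}·y_i:
  35, 21, 18, 36, 110  ⇒  2A = 220, A = 110.
Then Σ (y_i + y_{i+1})·c_i = -1083, so ȳ = -1083 / (6·110) = -361/220.

-361/220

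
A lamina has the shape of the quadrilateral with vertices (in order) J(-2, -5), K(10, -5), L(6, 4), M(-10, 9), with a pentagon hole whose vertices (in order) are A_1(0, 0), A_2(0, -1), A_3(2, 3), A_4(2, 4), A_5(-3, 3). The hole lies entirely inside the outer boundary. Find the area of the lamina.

135

Outer boundary:
Apply the surveyor's formula: 2A = Σ (x_i·y_{i+1} − x_{i+1}·y_i), indices taken mod 4.
Σ = (60) + (70) + (94) + (68) = 292
Area = |Σ|/2 = 146.
Hole:
Apply the surveyor's formula: 2A = Σ (x_i·y_{i+1} − x_{i+1}·y_i), indices taken mod 5.
Cross-terms: 0, 2, 2, 18, 0  ⇒  Σ = 22
Area = |Σ|/2 = 11.
Net area = 146 − 11 = 135.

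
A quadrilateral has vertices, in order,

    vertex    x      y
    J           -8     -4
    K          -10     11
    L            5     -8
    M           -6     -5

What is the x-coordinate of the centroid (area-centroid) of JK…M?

Apply the shoelace (surveyor's) formula. First the cross-terms c_i = x_i·y_{i+1} − x_{i+1}·y_i:
  -128, 25, -73, -16  ⇒  2A = -192, A = -96.
Then Σ (x_i + x_{i+1})·c_i = 2476, so x̄ = 2476 / (6·(-96)) = -619/144.

-619/144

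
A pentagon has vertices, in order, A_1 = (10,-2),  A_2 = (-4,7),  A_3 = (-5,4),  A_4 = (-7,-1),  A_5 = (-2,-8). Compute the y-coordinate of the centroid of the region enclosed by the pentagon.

Apply the shoelace (surveyor's) formula. First the cross-terms c_i = x_i·y_{i+1} − x_{i+1}·y_i:
  62, 19, 33, 54, 84  ⇒  2A = 252, A = 126.
Then Σ (y_i + y_{i+1})·c_i = -708, so ȳ = -708 / (6·126) = -59/63.

-59/63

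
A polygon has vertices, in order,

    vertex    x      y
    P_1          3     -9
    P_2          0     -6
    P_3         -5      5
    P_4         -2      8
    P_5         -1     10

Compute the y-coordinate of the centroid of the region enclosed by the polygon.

Apply the shoelace formula. First the cross-terms c_i = x_i·y_{i+1} − x_{i+1}·y_i:
  -18, -30, -30, -12, -21  ⇒  2A = -111, A = -55.5.
Then Σ (y_i + y_{i+1})·c_i = -327, so ȳ = -327 / (6·(-55.5)) = 109/111.

109/111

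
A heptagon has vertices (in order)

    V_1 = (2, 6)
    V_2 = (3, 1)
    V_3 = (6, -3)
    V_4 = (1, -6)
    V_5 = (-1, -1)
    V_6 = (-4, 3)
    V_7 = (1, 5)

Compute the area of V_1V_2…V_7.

52.5

Apply Gauss's area formula: 2A = Σ (x_i·y_{i+1} − x_{i+1}·y_i), indices taken mod 7.
Cross-terms: -16, -15, -33, -7, -7, -23, -4  ⇒  Σ = -105
Area = |Σ|/2 = 52.5.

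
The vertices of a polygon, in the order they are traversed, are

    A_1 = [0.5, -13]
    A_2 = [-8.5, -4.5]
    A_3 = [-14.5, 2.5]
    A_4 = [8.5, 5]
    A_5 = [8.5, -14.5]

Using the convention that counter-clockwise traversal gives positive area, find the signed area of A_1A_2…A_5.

Apply the shoelace (surveyor's) formula: 2A = Σ (x_i·y_{i+1} − x_{i+1}·y_i), indices taken mod 5.
Σ = (-112.75) + (-86.5) + (-93.75) + (-165.75) + (-103.25) = -562
Signed area = Σ/2 = -281 (negative ⇒ clockwise traversal).

-281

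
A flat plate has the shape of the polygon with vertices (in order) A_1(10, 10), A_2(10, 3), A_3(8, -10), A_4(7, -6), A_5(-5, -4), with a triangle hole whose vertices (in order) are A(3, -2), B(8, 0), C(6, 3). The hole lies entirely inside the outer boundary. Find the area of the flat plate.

Outer boundary:
Apply the shoelace formula: 2A = Σ (x_i·y_{i+1} − x_{i+1}·y_i), indices taken mod 5.
Σ = (-70) + (-124) + (22) + (-58) + (-10) = -240
Area = |Σ|/2 = 120.
Hole:
Σ = (16) + (24) + (-21) = 19
Area = |Σ|/2 = 9.5.
Net area = 120 − 9.5 = 110.5.

110.5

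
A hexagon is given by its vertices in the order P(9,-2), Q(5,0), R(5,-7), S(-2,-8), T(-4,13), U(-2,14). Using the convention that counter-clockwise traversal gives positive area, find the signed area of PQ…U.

Cross-terms: 10, -35, -54, -58, -30, -122  ⇒  Σ = -289
Signed area = Σ/2 = -144.5 (negative ⇒ clockwise traversal).

-144.5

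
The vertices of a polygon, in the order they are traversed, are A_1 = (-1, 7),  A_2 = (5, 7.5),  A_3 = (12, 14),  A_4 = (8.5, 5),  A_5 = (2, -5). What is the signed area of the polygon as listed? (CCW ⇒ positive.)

A_1→A_2: (-1)(7.5) − (5)(7) = -42.5
A_2→A_3: (5)(14) − (12)(7.5) = -20
A_3→A_4: (12)(5) − (8.5)(14) = -59
A_4→A_5: (8.5)(-5) − (2)(5) = -52.5
A_5→A_1: (2)(7) − (-1)(-5) = 9
Σ = -165
Signed area = Σ/2 = -82.5 (negative ⇒ clockwise traversal).

-82.5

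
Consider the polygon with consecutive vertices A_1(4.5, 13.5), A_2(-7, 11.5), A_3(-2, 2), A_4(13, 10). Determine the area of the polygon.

A_1→A_2: (4.5)(11.5) − (-7)(13.5) = 146.25
A_2→A_3: (-7)(2) − (-2)(11.5) = 9
A_3→A_4: (-2)(10) − (13)(2) = -46
A_4→A_1: (13)(13.5) − (4.5)(10) = 130.5
Σ = 239.75
Area = |Σ|/2 = 119.875.

119.875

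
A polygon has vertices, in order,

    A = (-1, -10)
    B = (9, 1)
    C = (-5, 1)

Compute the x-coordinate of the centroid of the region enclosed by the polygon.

Apply Gauss's area formula. First the cross-terms c_i = x_i·y_{i+1} − x_{i+1}·y_i:
  89, 14, 51  ⇒  2A = 154, A = 77.
Then Σ (x_i + x_{i+1})·c_i = 462, so x̄ = 462 / (6·77) = 1.

1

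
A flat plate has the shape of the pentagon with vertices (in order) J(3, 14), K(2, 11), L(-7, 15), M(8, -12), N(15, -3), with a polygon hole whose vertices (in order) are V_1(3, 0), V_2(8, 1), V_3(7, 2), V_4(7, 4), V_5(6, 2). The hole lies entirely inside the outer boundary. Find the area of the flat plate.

220.5

Outer boundary:
Σ = (5) + (107) + (-36) + (156) + (219) = 451
Area = |Σ|/2 = 225.5.
Hole:
Apply the surveyor's formula: 2A = Σ (x_i·y_{i+1} − x_{i+1}·y_i), indices taken mod 5.
Cross-terms: 3, 9, 14, -10, -6  ⇒  Σ = 10
Area = |Σ|/2 = 5.
Net area = 225.5 − 5 = 220.5.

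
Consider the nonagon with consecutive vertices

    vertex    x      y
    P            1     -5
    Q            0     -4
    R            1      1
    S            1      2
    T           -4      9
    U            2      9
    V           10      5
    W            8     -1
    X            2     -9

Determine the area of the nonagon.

118.5

Σ = (-4) + (4) + (1) + (17) + (-54) + (-80) + (-50) + (-70) + (-1) = -237
Area = |Σ|/2 = 118.5.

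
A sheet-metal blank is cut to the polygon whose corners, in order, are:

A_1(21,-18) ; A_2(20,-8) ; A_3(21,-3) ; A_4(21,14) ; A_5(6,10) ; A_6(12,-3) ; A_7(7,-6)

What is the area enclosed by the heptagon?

297

Apply the shoelace (surveyor's) formula: 2A = Σ (x_i·y_{i+1} − x_{i+1}·y_i), indices taken mod 7.
A_1→A_2: (21)(-8) − (20)(-18) = 192
A_2→A_3: (20)(-3) − (21)(-8) = 108
A_3→A_4: (21)(14) − (21)(-3) = 357
A_4→A_5: (21)(10) − (6)(14) = 126
A_5→A_6: (6)(-3) − (12)(10) = -138
A_6→A_7: (12)(-6) − (7)(-3) = -51
A_7→A_1: (7)(-18) − (21)(-6) = 0
Σ = 594
Area = |Σ|/2 = 297.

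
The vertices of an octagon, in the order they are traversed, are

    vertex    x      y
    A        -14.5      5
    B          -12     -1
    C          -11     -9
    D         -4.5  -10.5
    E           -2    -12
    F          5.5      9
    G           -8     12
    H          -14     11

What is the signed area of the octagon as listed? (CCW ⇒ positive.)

317.5

Apply Gauss's area formula: 2A = Σ (x_i·y_{i+1} − x_{i+1}·y_i), indices taken mod 8.
Cross-terms: 74.5, 97, 75, 33, 48, 138, 80, 89.5  ⇒  Σ = 635
Signed area = Σ/2 = 317.5 (positive ⇒ counter-clockwise traversal).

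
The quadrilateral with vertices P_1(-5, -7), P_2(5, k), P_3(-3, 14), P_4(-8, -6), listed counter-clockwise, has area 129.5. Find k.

Write out the shoelace sum; only the two edges meeting at P_2 involve k:
2·Area = [((-5)·k − 5·(-7)) + (5·14 − (-3)·k)] + 156
       = -2·k + 261 = 259
⇒ k = 1.

1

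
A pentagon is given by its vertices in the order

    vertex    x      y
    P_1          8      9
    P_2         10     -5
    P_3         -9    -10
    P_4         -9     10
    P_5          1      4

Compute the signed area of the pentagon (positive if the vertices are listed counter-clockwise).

-262

P_1→P_2: (8)(-5) − (10)(9) = -130
P_2→P_3: (10)(-10) − (-9)(-5) = -145
P_3→P_4: (-9)(10) − (-9)(-10) = -180
P_4→P_5: (-9)(4) − (1)(10) = -46
P_5→P_1: (1)(9) − (8)(4) = -23
Σ = -524
Signed area = Σ/2 = -262 (negative ⇒ clockwise traversal).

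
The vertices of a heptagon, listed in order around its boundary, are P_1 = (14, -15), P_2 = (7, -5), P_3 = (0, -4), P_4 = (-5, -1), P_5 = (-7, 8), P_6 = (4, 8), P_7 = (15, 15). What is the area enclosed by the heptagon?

Σ = (35) + (-28) + (-20) + (-47) + (-88) + (-60) + (-435) = -643
Area = |Σ|/2 = 321.5.

321.5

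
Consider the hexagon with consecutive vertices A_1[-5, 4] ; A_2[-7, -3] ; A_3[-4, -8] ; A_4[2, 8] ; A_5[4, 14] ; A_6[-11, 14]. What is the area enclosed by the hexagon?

151.5

Σ = (43) + (44) + (-16) + (-4) + (210) + (26) = 303
Area = |Σ|/2 = 151.5.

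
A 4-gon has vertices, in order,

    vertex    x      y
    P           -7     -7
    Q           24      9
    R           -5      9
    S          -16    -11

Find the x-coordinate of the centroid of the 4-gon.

44/45

Apply the shoelace (surveyor's) formula. First the cross-terms c_i = x_i·y_{i+1} − x_{i+1}·y_i:
  105, 261, 199, 35  ⇒  2A = 600, A = 300.
Then Σ (x_i + x_{i+1})·c_i = 1760, so x̄ = 1760 / (6·300) = 44/45.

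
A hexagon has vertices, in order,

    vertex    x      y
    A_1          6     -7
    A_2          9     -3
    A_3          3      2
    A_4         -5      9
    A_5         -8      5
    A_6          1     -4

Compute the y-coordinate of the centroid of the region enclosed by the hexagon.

107/150

Apply the shoelace (surveyor's) formula. First the cross-terms c_i = x_i·y_{i+1} − x_{i+1}·y_i:
  45, 27, 37, 47, 27, 17  ⇒  2A = 200, A = 100.
Then Σ (y_i + y_{i+1})·c_i = 428, so ȳ = 428 / (6·100) = 107/150.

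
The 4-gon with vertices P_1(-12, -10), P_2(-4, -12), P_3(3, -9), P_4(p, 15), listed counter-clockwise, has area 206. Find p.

The doubled signed area Σ (x_i y_{i+1} − x_{i+1} y_i) is linear in p.
With p=0 it equals 401; the coefficient of p is -1 (from the two edges through P_4).
So -1·p + 401 = 2·206 = 412 ⇒ p = -11.

-11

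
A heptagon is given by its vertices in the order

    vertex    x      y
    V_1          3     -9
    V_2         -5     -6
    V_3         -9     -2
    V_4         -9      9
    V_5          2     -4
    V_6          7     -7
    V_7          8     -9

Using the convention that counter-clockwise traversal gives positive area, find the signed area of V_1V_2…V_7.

-113

Σ = (-63) + (-44) + (-99) + (18) + (14) + (-7) + (-45) = -226
Signed area = Σ/2 = -113 (negative ⇒ clockwise traversal).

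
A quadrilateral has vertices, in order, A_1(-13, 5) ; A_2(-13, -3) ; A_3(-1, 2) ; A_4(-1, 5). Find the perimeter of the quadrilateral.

|A_1A_2| = √((0)² + (-8)²) = √64 = 8
|A_2A_3| = √((12)² + (5)²) = √169 = 13
|A_3A_4| = √((0)² + (3)²) = √9 = 3
|A_4A_1| = √((-12)² + (0)²) = √144 = 12
Perimeter = 8 + 13 + 3 + 12 = 36.

36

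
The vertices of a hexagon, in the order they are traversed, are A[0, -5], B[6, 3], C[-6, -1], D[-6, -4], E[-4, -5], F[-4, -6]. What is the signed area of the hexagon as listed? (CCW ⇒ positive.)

49

Σ = (30) + (12) + (18) + (14) + (4) + (20) = 98
Signed area = Σ/2 = 49 (positive ⇒ counter-clockwise traversal).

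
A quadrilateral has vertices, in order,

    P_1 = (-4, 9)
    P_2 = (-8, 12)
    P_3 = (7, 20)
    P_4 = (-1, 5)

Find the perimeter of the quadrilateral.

|P_1P_2| = √((-4)² + (3)²) = √25 = 5
|P_2P_3| = √((15)² + (8)²) = √289 = 17
|P_3P_4| = √((-8)² + (-15)²) = √289 = 17
|P_4P_1| = √((-3)² + (4)²) = √25 = 5
Perimeter = 5 + 17 + 17 + 5 = 44.

44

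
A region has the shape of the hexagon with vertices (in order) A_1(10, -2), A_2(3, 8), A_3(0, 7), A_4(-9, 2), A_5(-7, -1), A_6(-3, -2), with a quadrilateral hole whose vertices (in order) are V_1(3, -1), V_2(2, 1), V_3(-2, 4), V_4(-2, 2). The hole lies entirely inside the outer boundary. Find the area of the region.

Outer boundary:
A_1→A_2: (10)(8) − (3)(-2) = 86
A_2→A_3: (3)(7) − (0)(8) = 21
A_3→A_4: (0)(2) − (-9)(7) = 63
A_4→A_5: (-9)(-1) − (-7)(2) = 23
A_5→A_6: (-7)(-2) − (-3)(-1) = 11
A_6→A_1: (-3)(-2) − (10)(-2) = 26
Σ = 230
Area = |Σ|/2 = 115.
Hole:
Apply the shoelace formula: 2A = Σ (x_i·y_{i+1} − x_{i+1}·y_i), indices taken mod 4.
Cross-terms: 5, 10, 4, -4  ⇒  Σ = 15
Area = |Σ|/2 = 7.5.
Net area = 115 − 7.5 = 107.5.

107.5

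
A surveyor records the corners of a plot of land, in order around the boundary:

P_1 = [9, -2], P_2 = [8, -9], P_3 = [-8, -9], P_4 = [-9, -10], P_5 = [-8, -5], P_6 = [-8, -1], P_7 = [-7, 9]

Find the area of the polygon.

211.5

Apply the shoelace (surveyor's) formula: 2A = Σ (x_i·y_{i+1} − x_{i+1}·y_i), indices taken mod 7.
Σ = (-65) + (-144) + (-1) + (-35) + (-32) + (-79) + (-67) = -423
Area = |Σ|/2 = 211.5.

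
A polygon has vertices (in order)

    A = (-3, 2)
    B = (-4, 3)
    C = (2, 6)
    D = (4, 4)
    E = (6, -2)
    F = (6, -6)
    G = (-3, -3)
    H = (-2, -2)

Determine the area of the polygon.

74.5

Apply the surveyor's formula: 2A = Σ (x_i·y_{i+1} − x_{i+1}·y_i), indices taken mod 8.
Cross-terms: -1, -30, -16, -32, -24, -36, 0, -10  ⇒  Σ = -149
Area = |Σ|/2 = 74.5.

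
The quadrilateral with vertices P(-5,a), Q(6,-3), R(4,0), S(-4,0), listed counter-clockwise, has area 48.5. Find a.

-7

The doubled signed area Σ (x_i y_{i+1} − x_{i+1} y_i) is linear in a.
With a=0 it equals 27; the coefficient of a is -10 (from the two edges through P).
So -10·a + 27 = 2·48.5 = 97 ⇒ a = -7.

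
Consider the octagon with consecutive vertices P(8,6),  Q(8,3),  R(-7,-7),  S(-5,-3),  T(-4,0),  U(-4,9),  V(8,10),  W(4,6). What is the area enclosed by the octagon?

124.5

Cross-terms: -24, -35, -14, -12, -36, -112, 8, -24  ⇒  Σ = -249
Area = |Σ|/2 = 124.5.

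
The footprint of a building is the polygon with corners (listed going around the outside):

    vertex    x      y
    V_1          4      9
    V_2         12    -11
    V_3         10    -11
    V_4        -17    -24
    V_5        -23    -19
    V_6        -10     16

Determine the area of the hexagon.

771

Apply the shoelace formula: 2A = Σ (x_i·y_{i+1} − x_{i+1}·y_i), indices taken mod 6.
Σ = (-152) + (-22) + (-427) + (-229) + (-558) + (-154) = -1542
Area = |Σ|/2 = 771.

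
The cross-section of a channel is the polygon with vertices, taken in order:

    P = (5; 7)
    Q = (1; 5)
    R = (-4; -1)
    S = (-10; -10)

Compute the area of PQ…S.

Apply Gauss's area formula: 2A = Σ (x_i·y_{i+1} − x_{i+1}·y_i), indices taken mod 4.
Cross-terms: 18, 19, 30, -20  ⇒  Σ = 47
Area = |Σ|/2 = 23.5.

23.5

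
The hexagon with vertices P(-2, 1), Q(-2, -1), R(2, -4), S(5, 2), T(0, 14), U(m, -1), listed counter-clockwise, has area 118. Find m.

The doubled signed area Σ (x_i y_{i+1} − x_{i+1} y_i) is linear in m.
With m=0 it equals 106; the coefficient of m is -13 (from the two edges through U).
So -13·m + 106 = 2·118 = 236 ⇒ m = -10.

-10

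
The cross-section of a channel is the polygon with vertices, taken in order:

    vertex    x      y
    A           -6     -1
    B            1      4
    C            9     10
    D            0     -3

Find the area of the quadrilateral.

Cross-terms: -23, -26, -27, -18  ⇒  Σ = -94
Area = |Σ|/2 = 47.

47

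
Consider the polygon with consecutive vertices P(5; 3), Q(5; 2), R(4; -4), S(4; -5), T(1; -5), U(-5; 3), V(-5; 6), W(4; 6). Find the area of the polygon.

Apply the shoelace formula: 2A = Σ (x_i·y_{i+1} − x_{i+1}·y_i), indices taken mod 8.
Σ = (-5) + (-28) + (-4) + (-15) + (-22) + (-15) + (-54) + (-18) = -161
Area = |Σ|/2 = 80.5.

80.5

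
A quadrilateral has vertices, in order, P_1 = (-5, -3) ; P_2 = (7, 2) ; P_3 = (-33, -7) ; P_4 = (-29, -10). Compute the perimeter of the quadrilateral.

84

|P_1P_2| = √((12)² + (5)²) = √169 = 13
|P_2P_3| = √((-40)² + (-9)²) = √1681 = 41
|P_3P_4| = √((4)² + (-3)²) = √25 = 5
|P_4P_1| = √((24)² + (7)²) = √625 = 25
Perimeter = 13 + 41 + 5 + 25 = 84.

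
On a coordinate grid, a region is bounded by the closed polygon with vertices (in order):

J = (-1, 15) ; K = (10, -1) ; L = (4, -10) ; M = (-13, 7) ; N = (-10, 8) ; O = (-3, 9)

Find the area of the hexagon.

241.5

Cross-terms: -149, -96, -102, -34, -66, -36  ⇒  Σ = -483
Area = |Σ|/2 = 241.5.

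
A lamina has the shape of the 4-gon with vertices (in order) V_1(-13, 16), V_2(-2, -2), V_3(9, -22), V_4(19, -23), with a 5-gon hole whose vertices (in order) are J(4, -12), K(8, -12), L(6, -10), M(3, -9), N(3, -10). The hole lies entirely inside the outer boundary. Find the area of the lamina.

159.5

Outer boundary:
Apply the shoelace (surveyor's) formula: 2A = Σ (x_i·y_{i+1} − x_{i+1}·y_i), indices taken mod 4.
Cross-terms: 58, 62, 211, 5  ⇒  Σ = 336
Area = |Σ|/2 = 168.
Hole:
Σ = (48) + (-8) + (-24) + (-3) + (4) = 17
Area = |Σ|/2 = 8.5.
Net area = 168 − 8.5 = 159.5.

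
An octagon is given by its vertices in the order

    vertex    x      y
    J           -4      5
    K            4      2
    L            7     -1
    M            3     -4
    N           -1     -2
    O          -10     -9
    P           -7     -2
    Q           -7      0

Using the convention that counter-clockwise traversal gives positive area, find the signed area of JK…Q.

-92

Apply the surveyor's formula: 2A = Σ (x_i·y_{i+1} − x_{i+1}·y_i), indices taken mod 8.
Σ = (-28) + (-18) + (-25) + (-10) + (-11) + (-43) + (-14) + (-35) = -184
Signed area = Σ/2 = -92 (negative ⇒ clockwise traversal).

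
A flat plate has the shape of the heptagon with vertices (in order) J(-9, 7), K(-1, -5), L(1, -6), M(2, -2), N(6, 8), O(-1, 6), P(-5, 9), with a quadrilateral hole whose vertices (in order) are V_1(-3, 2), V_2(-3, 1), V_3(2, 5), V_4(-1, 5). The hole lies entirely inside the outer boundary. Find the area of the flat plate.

Outer boundary:
Apply the shoelace (surveyor's) formula: 2A = Σ (x_i·y_{i+1} − x_{i+1}·y_i), indices taken mod 7.
Cross-terms: 52, 11, 10, 28, 44, 21, 46  ⇒  Σ = 212
Area = |Σ|/2 = 106.
Hole:
Apply Gauss's area formula: 2A = Σ (x_i·y_{i+1} − x_{i+1}·y_i), indices taken mod 4.
Σ = (3) + (-17) + (15) + (13) = 14
Area = |Σ|/2 = 7.
Net area = 106 − 7 = 99.

99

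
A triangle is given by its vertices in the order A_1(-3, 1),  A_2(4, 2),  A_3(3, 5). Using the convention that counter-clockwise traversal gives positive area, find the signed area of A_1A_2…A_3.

A_1→A_2: (-3)(2) − (4)(1) = -10
A_2→A_3: (4)(5) − (3)(2) = 14
A_3→A_1: (3)(1) − (-3)(5) = 18
Σ = 22
Signed area = Σ/2 = 11 (positive ⇒ counter-clockwise traversal).

11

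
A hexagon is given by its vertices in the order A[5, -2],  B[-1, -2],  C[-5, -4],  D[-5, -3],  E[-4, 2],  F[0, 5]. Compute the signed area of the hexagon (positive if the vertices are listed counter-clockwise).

-45

Apply Gauss's area formula: 2A = Σ (x_i·y_{i+1} − x_{i+1}·y_i), indices taken mod 6.
Σ = (-12) + (-6) + (-5) + (-22) + (-20) + (-25) = -90
Signed area = Σ/2 = -45 (negative ⇒ clockwise traversal).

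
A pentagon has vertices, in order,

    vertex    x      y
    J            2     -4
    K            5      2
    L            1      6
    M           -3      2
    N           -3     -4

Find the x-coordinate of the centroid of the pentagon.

Apply the surveyor's formula. First the cross-terms c_i = x_i·y_{i+1} − x_{i+1}·y_i:
  24, 28, 20, 18, 20  ⇒  2A = 110, A = 55.
Then Σ (x_i + x_{i+1})·c_i = 168, so x̄ = 168 / (6·55) = 28/55.

28/55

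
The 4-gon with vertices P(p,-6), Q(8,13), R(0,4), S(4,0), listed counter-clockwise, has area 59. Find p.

6

Write out the shoelace sum; only the two edges meeting at P involve p:
2·Area = [(4·(-6) − p·0) + (p·13 − 8·(-6))] + 16
       = 13·p + 40 = 118
⇒ p = 6.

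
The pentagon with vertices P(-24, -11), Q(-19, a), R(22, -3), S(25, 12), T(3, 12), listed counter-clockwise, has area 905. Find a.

Write out the shoelace sum; only the two edges meeting at Q involve a:
2·Area = [((-24)·a − (-19)·(-11)) + ((-19)·(-3) − 22·a)] + 858
       = -46·a + 706 = 1810
⇒ a = -24.

-24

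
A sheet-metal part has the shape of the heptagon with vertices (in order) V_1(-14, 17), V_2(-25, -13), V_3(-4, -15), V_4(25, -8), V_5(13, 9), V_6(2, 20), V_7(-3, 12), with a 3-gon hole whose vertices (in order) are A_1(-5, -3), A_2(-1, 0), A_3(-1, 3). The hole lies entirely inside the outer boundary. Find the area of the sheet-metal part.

1048.5

Outer boundary:
Apply the shoelace (surveyor's) formula: 2A = Σ (x_i·y_{i+1} − x_{i+1}·y_i), indices taken mod 7.
Σ = (607) + (323) + (407) + (329) + (242) + (84) + (117) = 2109
Area = |Σ|/2 = 1054.5.
Hole:
Apply Gauss's area formula: 2A = Σ (x_i·y_{i+1} − x_{i+1}·y_i), indices taken mod 3.
Σ = (-3) + (-3) + (18) = 12
Area = |Σ|/2 = 6.
Net area = 1054.5 − 6 = 1048.5.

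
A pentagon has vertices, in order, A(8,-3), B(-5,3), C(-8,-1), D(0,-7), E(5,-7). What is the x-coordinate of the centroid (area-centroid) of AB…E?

-3/17

Apply the shoelace formula. First the cross-terms c_i = x_i·y_{i+1} − x_{i+1}·y_i:
  9, 29, 56, 35, 41  ⇒  2A = 170, A = 85.
Then Σ (x_i + x_{i+1})·c_i = -90, so x̄ = -90 / (6·85) = -3/17.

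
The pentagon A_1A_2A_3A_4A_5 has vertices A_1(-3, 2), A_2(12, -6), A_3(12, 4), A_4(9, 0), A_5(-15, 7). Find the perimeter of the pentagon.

70

|A_1A_2| = √((15)² + (-8)²) = √289 = 17
|A_2A_3| = √((0)² + (10)²) = √100 = 10
|A_3A_4| = √((-3)² + (-4)²) = √25 = 5
|A_4A_5| = √((-24)² + (7)²) = √625 = 25
|A_5A_1| = √((12)² + (-5)²) = √169 = 13
Perimeter = 17 + 10 + 5 + 25 + 13 = 70.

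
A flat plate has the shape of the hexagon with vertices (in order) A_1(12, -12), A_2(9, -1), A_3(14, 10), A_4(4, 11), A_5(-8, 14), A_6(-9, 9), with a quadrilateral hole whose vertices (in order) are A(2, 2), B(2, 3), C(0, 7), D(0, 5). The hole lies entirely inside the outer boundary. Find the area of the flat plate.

253

Outer boundary:
Apply the shoelace formula: 2A = Σ (x_i·y_{i+1} − x_{i+1}·y_i), indices taken mod 6.
A_1→A_2: (12)(-1) − (9)(-12) = 96
A_2→A_3: (9)(10) − (14)(-1) = 104
A_3→A_4: (14)(11) − (4)(10) = 114
A_4→A_5: (4)(14) − (-8)(11) = 144
A_5→A_6: (-8)(9) − (-9)(14) = 54
A_6→A_1: (-9)(-12) − (12)(9) = 0
Σ = 512
Area = |Σ|/2 = 256.
Hole:
Σ = (2) + (14) + (0) + (-10) = 6
Area = |Σ|/2 = 3.
Net area = 256 − 3 = 253.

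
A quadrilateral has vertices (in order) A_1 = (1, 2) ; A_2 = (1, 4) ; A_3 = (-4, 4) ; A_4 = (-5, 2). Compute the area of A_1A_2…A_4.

Apply the shoelace (surveyor's) formula: 2A = Σ (x_i·y_{i+1} − x_{i+1}·y_i), indices taken mod 4.
Σ = (2) + (20) + (12) + (-12) = 22
Area = |Σ|/2 = 11.

11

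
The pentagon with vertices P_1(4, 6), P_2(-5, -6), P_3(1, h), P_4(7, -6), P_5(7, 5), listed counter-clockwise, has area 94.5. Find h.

Write out the shoelace sum; only the two edges meeting at P_3 involve h:
2·Area = [((-5)·h − 1·(-6)) + (1·(-6) − 7·h)] + 105
       = -12·h + 105 = 189
⇒ h = -7.

-7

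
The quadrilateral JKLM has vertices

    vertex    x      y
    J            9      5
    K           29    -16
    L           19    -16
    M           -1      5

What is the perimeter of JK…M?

|JK| = √((20)² + (-21)²) = √841 = 29
|KL| = √((-10)² + (0)²) = √100 = 10
|LM| = √((-20)² + (21)²) = √841 = 29
|MJ| = √((10)² + (0)²) = √100 = 10
Perimeter = 29 + 10 + 29 + 10 = 78.

78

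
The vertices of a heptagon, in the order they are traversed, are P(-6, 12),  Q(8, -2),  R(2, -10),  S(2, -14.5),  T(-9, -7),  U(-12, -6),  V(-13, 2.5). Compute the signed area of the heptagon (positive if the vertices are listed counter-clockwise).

-296.25

Apply the shoelace formula: 2A = Σ (x_i·y_{i+1} − x_{i+1}·y_i), indices taken mod 7.
Σ = (-84) + (-76) + (-9) + (-144.5) + (-30) + (-108) + (-141) = -592.5
Signed area = Σ/2 = -296.25 (negative ⇒ clockwise traversal).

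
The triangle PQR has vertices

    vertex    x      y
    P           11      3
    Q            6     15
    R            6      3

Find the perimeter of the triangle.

30

|PQ| = √((-5)² + (12)²) = √169 = 13
|QR| = √((0)² + (-12)²) = √144 = 12
|RP| = √((5)² + (0)²) = √25 = 5
Perimeter = 13 + 12 + 5 = 30.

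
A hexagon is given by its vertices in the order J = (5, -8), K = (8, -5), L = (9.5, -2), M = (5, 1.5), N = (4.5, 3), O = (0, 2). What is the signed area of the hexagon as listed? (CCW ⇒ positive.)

J→K: (5)(-5) − (8)(-8) = 39
K→L: (8)(-2) − (9.5)(-5) = 31.5
L→M: (9.5)(1.5) − (5)(-2) = 24.25
M→N: (5)(3) − (4.5)(1.5) = 8.25
N→O: (4.5)(2) − (0)(3) = 9
O→J: (0)(-8) − (5)(2) = -10
Σ = 102
Signed area = Σ/2 = 51 (positive ⇒ counter-clockwise traversal).

51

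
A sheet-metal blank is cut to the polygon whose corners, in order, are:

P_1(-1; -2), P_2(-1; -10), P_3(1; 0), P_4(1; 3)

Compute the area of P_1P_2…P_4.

11

Apply the shoelace (surveyor's) formula: 2A = Σ (x_i·y_{i+1} − x_{i+1}·y_i), indices taken mod 4.
Cross-terms: 8, 10, 3, 1  ⇒  Σ = 22
Area = |Σ|/2 = 11.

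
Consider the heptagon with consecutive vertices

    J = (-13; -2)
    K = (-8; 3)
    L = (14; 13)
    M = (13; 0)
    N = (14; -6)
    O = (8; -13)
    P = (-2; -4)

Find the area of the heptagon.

Apply the surveyor's formula: 2A = Σ (x_i·y_{i+1} − x_{i+1}·y_i), indices taken mod 7.
Cross-terms: -55, -146, -169, -78, -134, -58, -48  ⇒  Σ = -688
Area = |Σ|/2 = 344.

344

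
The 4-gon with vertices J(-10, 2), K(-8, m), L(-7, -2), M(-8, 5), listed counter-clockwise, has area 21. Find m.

-9

Write out the shoelace sum; only the two edges meeting at K involve m:
2·Area = [((-10)·m − (-8)·2) + ((-8)·(-2) − (-7)·m)] + -17
       = -3·m + 15 = 42
⇒ m = -9.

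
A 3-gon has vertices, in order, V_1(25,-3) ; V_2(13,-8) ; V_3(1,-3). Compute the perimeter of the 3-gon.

50

|V_1V_2| = √((-12)² + (-5)²) = √169 = 13
|V_2V_3| = √((-12)² + (5)²) = √169 = 13
|V_3V_1| = √((24)² + (0)²) = √576 = 24
Perimeter = 13 + 13 + 24 = 50.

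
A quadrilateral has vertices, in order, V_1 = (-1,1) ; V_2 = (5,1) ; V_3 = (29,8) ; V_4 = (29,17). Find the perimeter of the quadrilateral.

|V_1V_2| = √((6)² + (0)²) = √36 = 6
|V_2V_3| = √((24)² + (7)²) = √625 = 25
|V_3V_4| = √((0)² + (9)²) = √81 = 9
|V_4V_1| = √((-30)² + (-16)²) = √1156 = 34
Perimeter = 6 + 25 + 9 + 34 = 74.

74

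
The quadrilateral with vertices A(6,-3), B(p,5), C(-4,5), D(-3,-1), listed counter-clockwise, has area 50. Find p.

The doubled signed area Σ (x_i y_{i+1} − x_{i+1} y_i) is linear in p.
With p=0 it equals 84; the coefficient of p is 8 (from the two edges through B).
So 8·p + 84 = 2·50 = 100 ⇒ p = 2.

2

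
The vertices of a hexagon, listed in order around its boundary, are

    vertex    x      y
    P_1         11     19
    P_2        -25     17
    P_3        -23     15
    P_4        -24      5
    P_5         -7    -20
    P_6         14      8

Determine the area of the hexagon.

Cross-terms: 662, 16, 245, 515, 224, 178  ⇒  Σ = 1840
Area = |Σ|/2 = 920.

920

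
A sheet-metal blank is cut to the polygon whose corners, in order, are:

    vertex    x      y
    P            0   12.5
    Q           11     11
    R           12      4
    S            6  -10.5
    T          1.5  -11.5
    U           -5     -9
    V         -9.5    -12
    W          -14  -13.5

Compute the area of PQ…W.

370

Apply the shoelace formula: 2A = Σ (x_i·y_{i+1} − x_{i+1}·y_i), indices taken mod 8.
Σ = (-137.5) + (-88) + (-150) + (-53.25) + (-71) + (-25.5) + (-39.75) + (-175) = -740
Area = |Σ|/2 = 370.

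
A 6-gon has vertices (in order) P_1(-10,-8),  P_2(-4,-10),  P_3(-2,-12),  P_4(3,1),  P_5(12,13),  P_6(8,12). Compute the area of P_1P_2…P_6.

126.5

P_1→P_2: (-10)(-10) − (-4)(-8) = 68
P_2→P_3: (-4)(-12) − (-2)(-10) = 28
P_3→P_4: (-2)(1) − (3)(-12) = 34
P_4→P_5: (3)(13) − (12)(1) = 27
P_5→P_6: (12)(12) − (8)(13) = 40
P_6→P_1: (8)(-8) − (-10)(12) = 56
Σ = 253
Area = |Σ|/2 = 126.5.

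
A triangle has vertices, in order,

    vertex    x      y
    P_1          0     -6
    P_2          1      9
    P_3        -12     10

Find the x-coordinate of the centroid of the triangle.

Apply the shoelace (surveyor's) formula. First the cross-terms c_i = x_i·y_{i+1} − x_{i+1}·y_i:
  6, 118, 72  ⇒  2A = 196, A = 98.
Then Σ (x_i + x_{i+1})·c_i = -2156, so x̄ = -2156 / (6·98) = -11/3.

-11/3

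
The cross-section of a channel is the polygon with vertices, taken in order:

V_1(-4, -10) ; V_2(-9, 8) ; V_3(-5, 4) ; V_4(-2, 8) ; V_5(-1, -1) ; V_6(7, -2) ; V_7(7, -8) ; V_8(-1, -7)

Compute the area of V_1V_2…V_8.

124

Σ = (-122) + (4) + (-32) + (10) + (9) + (-42) + (-57) + (-18) = -248
Area = |Σ|/2 = 124.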